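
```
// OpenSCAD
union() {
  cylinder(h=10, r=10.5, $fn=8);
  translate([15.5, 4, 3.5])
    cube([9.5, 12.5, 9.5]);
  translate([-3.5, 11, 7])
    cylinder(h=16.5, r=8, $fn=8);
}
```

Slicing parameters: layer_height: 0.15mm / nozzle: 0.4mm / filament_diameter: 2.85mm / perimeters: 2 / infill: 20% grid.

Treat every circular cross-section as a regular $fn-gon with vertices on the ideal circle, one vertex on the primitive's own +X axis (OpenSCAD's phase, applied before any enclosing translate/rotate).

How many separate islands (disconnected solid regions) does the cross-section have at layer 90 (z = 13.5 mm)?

At z = 13.5 mm: the cylinder does not reach this height (z outside [0, 10]); the cube at (15.5, 4) is not intersected at this z (z outside [3.5, 13]); the cylinder at (-3.5, 11): section is a regular 8-gon, circumradius r=8; Taking the union: only the r=8 cylinder at (-3.5, 11) is present, so the union is just that shape — 1 connected region. Overall, the cross-section is a single solid region. Island count = 1.

1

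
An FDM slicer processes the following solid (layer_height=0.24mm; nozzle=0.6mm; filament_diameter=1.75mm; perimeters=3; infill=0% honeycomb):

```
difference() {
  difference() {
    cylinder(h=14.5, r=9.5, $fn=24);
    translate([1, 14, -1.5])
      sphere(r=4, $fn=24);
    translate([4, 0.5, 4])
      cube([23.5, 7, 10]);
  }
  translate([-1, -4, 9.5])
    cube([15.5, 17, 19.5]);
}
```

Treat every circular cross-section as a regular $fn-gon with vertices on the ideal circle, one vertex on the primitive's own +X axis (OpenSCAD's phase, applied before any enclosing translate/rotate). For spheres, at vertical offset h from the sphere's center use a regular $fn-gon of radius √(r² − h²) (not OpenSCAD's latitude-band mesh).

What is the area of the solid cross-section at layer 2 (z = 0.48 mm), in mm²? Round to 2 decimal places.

280.30 mm²

At z = 0.48 mm: the r=9.5 cylinder gives a regular 24-gon of circumradius 9.5 (constant along its height) (area = (24/2)·9.500²·sin(360°/24) = 280.30 mm²); the r=4 sphere at (1, 14) slices to a regular 24-gon of circumradius 3.476 (√(r²−h²) with h=1.98 from center) (area = (24/2)·3.476²·sin(360°/24) = 37.52 mm²); the cube at (4, 0.5) is absent (z outside [4, 14]); After the difference (first − rest): starting from the r=9.5 cylinder (280.30 mm²), the r=4 sphere at (1, 14) misses the remaining region (no effect) — area = 280.30 mm²; the cube at (-1, -4) does not reach this height (z outside [9.5, 29]); Taking the first minus the rest: none of the subtracted shapes is present at this height, so the result so far is unchanged — area = 280.30 mm². Overall, the cross-section is a single solid region. Net area = 280.30 mm².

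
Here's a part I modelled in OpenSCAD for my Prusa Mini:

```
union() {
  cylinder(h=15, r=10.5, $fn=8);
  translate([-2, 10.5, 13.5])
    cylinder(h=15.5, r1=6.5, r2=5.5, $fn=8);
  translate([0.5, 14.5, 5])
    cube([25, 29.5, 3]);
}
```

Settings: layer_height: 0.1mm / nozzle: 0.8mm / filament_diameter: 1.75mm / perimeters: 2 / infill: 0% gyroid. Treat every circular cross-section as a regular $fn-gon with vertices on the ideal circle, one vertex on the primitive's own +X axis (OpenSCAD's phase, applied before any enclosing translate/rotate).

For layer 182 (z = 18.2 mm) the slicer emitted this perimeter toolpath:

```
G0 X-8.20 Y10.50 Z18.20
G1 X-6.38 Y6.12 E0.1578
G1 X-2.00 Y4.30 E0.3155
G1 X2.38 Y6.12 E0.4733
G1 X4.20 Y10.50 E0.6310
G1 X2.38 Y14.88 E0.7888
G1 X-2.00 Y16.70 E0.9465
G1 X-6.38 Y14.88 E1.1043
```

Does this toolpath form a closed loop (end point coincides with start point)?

no

Start point (G0): (-8.20, 10.50). End point (last G1): the path does not return to the start — open.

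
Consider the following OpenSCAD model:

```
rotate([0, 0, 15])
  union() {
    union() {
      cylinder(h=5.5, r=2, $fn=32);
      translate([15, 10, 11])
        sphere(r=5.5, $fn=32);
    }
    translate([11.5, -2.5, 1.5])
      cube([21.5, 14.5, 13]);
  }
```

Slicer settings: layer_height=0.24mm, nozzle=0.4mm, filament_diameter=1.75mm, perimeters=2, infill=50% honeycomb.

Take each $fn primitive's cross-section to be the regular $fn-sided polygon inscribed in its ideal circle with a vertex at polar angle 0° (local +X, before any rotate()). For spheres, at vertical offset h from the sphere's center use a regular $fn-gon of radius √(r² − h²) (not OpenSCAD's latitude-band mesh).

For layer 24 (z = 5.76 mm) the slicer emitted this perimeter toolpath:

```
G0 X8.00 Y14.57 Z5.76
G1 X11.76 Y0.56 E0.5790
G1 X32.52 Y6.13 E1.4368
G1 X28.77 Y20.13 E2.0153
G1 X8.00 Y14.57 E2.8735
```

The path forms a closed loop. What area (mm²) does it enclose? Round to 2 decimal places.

311.71 mm²

Apply the shoelace formula to the sequence of (X, Y) vertices; enclosed area = 311.71 mm².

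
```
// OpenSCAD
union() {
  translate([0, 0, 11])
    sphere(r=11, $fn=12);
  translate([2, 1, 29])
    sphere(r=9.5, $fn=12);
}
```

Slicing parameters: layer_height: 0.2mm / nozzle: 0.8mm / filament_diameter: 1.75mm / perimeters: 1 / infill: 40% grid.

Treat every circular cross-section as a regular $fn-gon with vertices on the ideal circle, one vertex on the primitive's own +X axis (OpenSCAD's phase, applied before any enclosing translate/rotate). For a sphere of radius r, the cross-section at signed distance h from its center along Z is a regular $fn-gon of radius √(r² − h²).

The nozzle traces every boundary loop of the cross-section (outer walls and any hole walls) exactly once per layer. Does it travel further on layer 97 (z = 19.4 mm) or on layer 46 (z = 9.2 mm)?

layer 46 (z = 9.2 mm)

Layer 97 (z = 19.4): the r=11 sphere slices to a regular 12-gon of circumradius 7.102 (√(r²−h²) with h=8.4 from center) (perimeter = 2·12·7.102·sin(180°/12) = 44.12 mm); the sphere at (2, 1) does not reach this height (|z−center|=9.600 > r=9.5); Taking the union: only the r=11 sphere is present, so the union is just that shape — boundary = 44.12 mm. So its perimeter = 44.12 mm. Layer 46 (z = 9.2): the sphere: section is a regular 12-gon, circumradius = √(r²−h²) = √(11²−1.8²) = 10.852 (perimeter = 2·12·10.852·sin(180°/12) = 67.41 mm); the sphere at (2, 1) is absent (|z−center|=19.800 > r=9.5); Merging all regions: only the r=11 sphere is present, so the union is just that shape — boundary = 67.41 mm. So its perimeter = 67.41 mm. Layer 46 is larger (67.41 vs 44.12 mm).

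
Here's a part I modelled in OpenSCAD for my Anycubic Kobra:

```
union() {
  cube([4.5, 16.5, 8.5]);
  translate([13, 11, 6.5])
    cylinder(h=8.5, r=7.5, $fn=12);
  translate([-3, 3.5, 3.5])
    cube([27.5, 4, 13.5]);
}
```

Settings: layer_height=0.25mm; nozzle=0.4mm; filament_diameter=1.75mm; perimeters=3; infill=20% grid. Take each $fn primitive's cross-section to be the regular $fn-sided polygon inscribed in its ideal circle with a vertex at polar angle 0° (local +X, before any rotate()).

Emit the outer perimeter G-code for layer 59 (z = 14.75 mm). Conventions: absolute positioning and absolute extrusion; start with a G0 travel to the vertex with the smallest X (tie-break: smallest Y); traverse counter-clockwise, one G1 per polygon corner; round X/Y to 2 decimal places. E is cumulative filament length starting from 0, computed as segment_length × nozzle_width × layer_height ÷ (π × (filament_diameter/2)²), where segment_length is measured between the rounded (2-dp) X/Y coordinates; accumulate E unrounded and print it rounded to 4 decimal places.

At z = 14.75 mm: the cube does not reach this height (z outside [0, 8.5]); the r=7.5 cylinder at (13, 11) gives a regular 12-gon of circumradius 7.5 (constant along its height); the 27.5×4 cube at (-3, 3.5) contributes its full rectangle; Combining (union): the regions partially overlap (shared area 35.16 mm²), so overlapping operands fuse into one piece — 1 connected region. The outline is a single polygon with 13 vertices. Extrusion per mm of travel: 0.4 × 0.25 / (π × 0.875²) = 0.041575. Accumulating E over each segment gives final E = 3.3439.

G0 X-3.00 Y3.50 Z14.75
G1 X24.50 Y3.50 E1.1433
G1 X24.50 Y7.50 E1.3096
G1 X19.56 Y7.50 E1.5150
G1 X20.50 Y11.00 E1.6657
G1 X19.50 Y14.75 E1.8270
G1 X16.75 Y17.50 E1.9887
G1 X13.00 Y18.50 E2.1501
G1 X9.25 Y17.50 E2.3114
G1 X6.50 Y14.75 E2.4731
G1 X5.50 Y11.00 E2.6345
G1 X6.44 Y7.50 E2.7851
G1 X-3.00 Y7.50 E3.1776
G1 X-3.00 Y3.50 E3.3439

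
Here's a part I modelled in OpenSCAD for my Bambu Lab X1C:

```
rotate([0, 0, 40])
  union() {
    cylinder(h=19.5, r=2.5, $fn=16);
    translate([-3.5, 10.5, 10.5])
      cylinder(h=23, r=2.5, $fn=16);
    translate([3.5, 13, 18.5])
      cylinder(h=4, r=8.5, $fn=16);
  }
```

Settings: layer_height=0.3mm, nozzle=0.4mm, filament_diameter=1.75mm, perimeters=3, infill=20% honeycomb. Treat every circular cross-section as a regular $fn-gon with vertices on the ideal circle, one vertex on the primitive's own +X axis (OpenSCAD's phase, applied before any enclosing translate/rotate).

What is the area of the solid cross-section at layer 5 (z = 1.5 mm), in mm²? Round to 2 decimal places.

At z = 1.5 mm: the r=2.5 cylinder gives a regular 16-gon of circumradius 2.5 (constant along its height) (area = (16/2)·2.500²·sin(360°/16) = 19.13 mm²); the cylinder at (-3.5, 10.5) is not intersected at this z (z outside [10.5, 33.5]); the cylinder at (3.5, 13) is not intersected at this z (z outside [18.5, 22.5]); Combining (union): only the r=2.5 cylinder is present, so the union is just that shape — area = 19.13 mm²; (whole slice rotated 40° about Z — lengths, areas and connectivity unchanged). Overall, the cross-section is a single solid region. Net area = 19.13 mm².

19.13 mm²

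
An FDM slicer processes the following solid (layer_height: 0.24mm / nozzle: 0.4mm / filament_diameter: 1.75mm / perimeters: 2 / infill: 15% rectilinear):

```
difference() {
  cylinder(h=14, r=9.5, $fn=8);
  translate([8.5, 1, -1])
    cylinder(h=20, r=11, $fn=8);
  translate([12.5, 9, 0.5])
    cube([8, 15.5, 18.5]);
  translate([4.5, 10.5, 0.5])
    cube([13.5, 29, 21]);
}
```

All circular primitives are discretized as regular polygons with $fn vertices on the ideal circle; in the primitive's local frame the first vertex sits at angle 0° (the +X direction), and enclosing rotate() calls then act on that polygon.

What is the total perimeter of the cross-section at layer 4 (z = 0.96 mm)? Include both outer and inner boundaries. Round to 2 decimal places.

54.92 mm

At z = 0.96 mm: the cylinder: section is a regular 8-gon, circumradius r=9.5 (perimeter = 2·8·9.500·sin(180°/8) = 58.17 mm); the cylinder at (8.5, 1): section is a regular 8-gon, circumradius r=11 (perimeter = 2·8·11.000·sin(180°/8) = 67.35 mm); the 8×15.5 cube at (12.5, 9) contributes its full rectangle (perimeter 47.00 mm); the cube at (4.5, 10.5) is present — its section is the full 13.5×29 rectangle (perimeter 85.00 mm); Taking the first minus the rest: starting from the r=9.5 cylinder, the r=11 cylinder at (8.5, 1) partially overlaps it — only the 135.54 mm² overlap (of its 342.24 mm²) is removed, clipping the outline; the 8×15.5 cube at (12.5, 9) misses the remaining region (no effect); the 13.5×29 cube at (4.5, 10.5) misses the remaining region (no effect) — boundary = 54.92 mm. Overall, the cross-section is a single solid region. Total boundary length (outer) = 54.92 mm.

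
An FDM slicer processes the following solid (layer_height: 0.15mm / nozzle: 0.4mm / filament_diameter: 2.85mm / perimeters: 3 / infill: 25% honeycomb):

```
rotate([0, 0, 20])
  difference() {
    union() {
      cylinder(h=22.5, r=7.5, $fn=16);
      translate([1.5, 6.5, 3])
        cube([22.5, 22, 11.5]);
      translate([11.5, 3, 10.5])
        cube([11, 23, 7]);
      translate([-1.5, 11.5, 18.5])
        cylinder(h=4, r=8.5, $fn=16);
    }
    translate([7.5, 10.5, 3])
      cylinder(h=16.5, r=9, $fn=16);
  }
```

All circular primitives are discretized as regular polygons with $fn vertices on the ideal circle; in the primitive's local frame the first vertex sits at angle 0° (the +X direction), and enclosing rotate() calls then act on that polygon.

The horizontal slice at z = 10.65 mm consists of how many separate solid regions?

2

At z = 10.65 mm: the r=7.5 cylinder contributes a regular 16-gon of circumradius 7.5; the cube at (1.5, 6.5) is present — its section is the full 22.5×22 rectangle; the 11×23 cube at (11.5, 3) contributes its full rectangle; the cylinder at (-1.5, 11.5) is absent (z outside [18.5, 22.5]); Taking the union: the regions partially overlap (shared area 215.41 mm²), so overlapping operands fuse into one piece — 1 connected region; the r=9 cylinder at (7.5, 10.5) contributes a regular 16-gon of circumradius 9; Subtracting the remaining from the first: starting from the result so far, the r=9 cylinder at (7.5, 10.5) partially overlaps it — only the 200.33 mm² overlap (of its 247.98 mm²) is removed, clipping the outline — 2 connected regions; (rotated 20° about Z; rotation is an isometry so areas/perimeters/island counts are preserved). The result has 2 disconnected regions.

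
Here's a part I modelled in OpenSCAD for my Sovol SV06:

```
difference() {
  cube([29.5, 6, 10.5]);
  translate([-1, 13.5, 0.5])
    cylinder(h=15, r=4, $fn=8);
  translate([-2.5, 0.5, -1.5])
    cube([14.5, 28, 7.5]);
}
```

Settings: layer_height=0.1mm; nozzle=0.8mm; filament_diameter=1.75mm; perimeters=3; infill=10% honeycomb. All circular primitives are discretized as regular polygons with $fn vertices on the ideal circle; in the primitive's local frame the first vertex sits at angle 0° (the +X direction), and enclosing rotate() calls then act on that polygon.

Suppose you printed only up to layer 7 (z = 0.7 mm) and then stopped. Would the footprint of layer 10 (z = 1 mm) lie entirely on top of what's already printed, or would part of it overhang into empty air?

entirely on top

Compare the two slices. At z = 0.7: the cube is present — its section is the full 29.5×6 rectangle (area 177.00 mm²); the r=4 cylinder at (-1, 13.5) contributes a regular 8-gon of circumradius 4 (area = (8/2)·4.000²·sin(360°/8) = 45.25 mm²); the cube at (-2.5, 0.5) (footprint 14.5×28) is included at this height (area 406.00 mm²); Subtracting the remaining from the first: starting from the 29.5×6 cube (177.00 mm²), the r=4 cylinder at (-1, 13.5) misses the remaining region (no effect); the 14.5×28 cube at (-2.5, 0.5) partially overlaps it — only the 66.00 mm² overlap (of its 406.00 mm²) is removed, clipping the outline — area = 111.00 mm². At z = 1: the cube is present — its section is the full 29.5×6 rectangle (area 177.00 mm²); the r=4 cylinder at (-1, 13.5) gives a regular 8-gon of circumradius 4 (constant along its height) (area = (8/2)·4.000²·sin(360°/8) = 45.25 mm²); the cube at (-2.5, 0.5) is present — its section is the full 14.5×28 rectangle (area 406.00 mm²); Subtracting the remaining from the first: starting from the 29.5×6 cube (177.00 mm²), the r=4 cylinder at (-1, 13.5) misses the remaining region (no effect); the 14.5×28 cube at (-2.5, 0.5) partially overlaps it — only the 66.00 mm² overlap (of its 406.00 mm²) is removed, clipping the outline — area = 111.00 mm². Checking containment: the cross-section at z = 1 is a subset of the cross-section at z = 0.7.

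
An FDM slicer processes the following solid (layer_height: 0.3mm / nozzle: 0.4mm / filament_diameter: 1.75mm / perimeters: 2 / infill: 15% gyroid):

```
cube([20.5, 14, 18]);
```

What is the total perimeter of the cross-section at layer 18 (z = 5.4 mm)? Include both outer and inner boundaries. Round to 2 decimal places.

At z = 5.4 mm: the 20.5×14 cube contributes its full rectangle (perimeter 69.00 mm). Overall, the cross-section is a single solid region. Total boundary length (outer) = 69.00 mm.

69.00 mm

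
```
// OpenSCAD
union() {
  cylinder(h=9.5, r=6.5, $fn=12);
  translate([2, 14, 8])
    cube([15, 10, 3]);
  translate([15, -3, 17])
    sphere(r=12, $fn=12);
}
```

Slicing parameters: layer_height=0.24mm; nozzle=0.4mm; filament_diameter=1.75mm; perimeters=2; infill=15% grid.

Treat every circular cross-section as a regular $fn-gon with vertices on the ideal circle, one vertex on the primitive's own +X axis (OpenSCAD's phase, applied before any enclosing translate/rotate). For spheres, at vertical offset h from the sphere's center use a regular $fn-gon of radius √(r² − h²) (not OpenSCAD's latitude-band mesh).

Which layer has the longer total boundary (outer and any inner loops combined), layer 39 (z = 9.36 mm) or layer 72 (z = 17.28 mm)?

layer 39 (z = 9.36 mm)

Layer 39 (z = 9.36): the cylinder: section is a regular 12-gon, circumradius r=6.5 (perimeter = 2·12·6.500·sin(180°/12) = 40.38 mm); the cube at (2, 14) (footprint 15×10) is included at this height (perimeter 50.00 mm); the r=12 sphere at (15, -3) slices to a regular 12-gon of circumradius 9.254 (√(r²−h²) with h=7.64 from center) (perimeter = 2·12·9.254·sin(180°/12) = 57.48 mm); Taking the union: the 3 present regions are separate (no shared area or edge), so areas and boundary lengths simply add and each stays a separate island — boundary = 147.86 mm. So its perimeter = 147.86 mm. Layer 72 (z = 17.28): the cylinder is not intersected at this z (z outside [0, 9.5]); the cube at (2, 14) is absent (z outside [8, 11]); the sphere at (15, -3): section is a regular 12-gon, circumradius = √(r²−h²) = √(12²−0.28²) = 11.997 (perimeter = 2·12·11.997·sin(180°/12) = 74.52 mm); Taking the union: only the r=12 sphere at (15, -3) is present, so the union is just that shape — boundary = 74.52 mm. So its perimeter = 74.52 mm. Layer 39 is larger (147.86 vs 74.52 mm).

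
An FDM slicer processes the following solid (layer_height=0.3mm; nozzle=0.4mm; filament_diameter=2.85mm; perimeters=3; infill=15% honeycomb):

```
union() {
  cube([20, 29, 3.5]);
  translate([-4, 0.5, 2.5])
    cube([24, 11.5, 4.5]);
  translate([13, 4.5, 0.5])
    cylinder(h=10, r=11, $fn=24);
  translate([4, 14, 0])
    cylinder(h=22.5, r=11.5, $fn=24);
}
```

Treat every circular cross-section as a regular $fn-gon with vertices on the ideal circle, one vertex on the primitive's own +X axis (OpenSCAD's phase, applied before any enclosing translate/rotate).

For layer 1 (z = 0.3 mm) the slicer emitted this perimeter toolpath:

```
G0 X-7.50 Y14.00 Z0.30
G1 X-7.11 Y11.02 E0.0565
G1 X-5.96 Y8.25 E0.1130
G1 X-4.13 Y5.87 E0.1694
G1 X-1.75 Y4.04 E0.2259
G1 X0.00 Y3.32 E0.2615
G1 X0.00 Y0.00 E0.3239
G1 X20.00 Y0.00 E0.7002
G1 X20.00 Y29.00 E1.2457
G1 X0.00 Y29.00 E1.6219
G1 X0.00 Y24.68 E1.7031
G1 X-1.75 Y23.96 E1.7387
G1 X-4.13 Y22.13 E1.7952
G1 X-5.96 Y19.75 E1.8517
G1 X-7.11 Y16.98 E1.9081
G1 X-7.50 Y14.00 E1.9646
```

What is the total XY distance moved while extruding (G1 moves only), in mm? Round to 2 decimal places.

104.44 mm

Sum the Euclidean lengths of each G1 segment: total = 104.44 mm.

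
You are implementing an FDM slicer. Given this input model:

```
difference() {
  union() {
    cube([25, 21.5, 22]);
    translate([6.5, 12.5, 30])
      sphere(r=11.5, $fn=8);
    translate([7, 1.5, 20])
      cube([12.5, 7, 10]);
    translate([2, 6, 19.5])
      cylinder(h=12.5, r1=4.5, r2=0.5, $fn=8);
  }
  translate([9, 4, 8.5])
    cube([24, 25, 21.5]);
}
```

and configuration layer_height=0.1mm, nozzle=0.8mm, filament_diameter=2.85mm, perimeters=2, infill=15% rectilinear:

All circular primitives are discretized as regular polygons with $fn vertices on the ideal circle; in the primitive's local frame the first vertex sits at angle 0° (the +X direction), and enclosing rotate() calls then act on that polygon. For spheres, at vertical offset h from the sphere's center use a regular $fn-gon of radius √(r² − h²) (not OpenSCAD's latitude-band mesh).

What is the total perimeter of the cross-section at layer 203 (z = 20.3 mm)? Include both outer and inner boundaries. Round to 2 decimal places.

94.83 mm

At z = 20.3 mm: the cube is present — its section is the full 25×21.5 rectangle (perimeter 93.00 mm); the r=11.5 sphere at (6.5, 12.5) contributes a regular 8-gon of circumradius √(11.5²−9.7²) = 6.177 (perimeter = 2·8·6.177·sin(180°/8) = 37.82 mm); the cube at (7, 1.5) (footprint 12.5×7) is included at this height (perimeter 39.00 mm); the cone at (2, 6): at t=0.064 of its height the radius interpolates to r₁+(r₂−r₁)t = 4.244, giving a regular 8-gon of that circumradius (perimeter = 2·8·4.244·sin(180°/8) = 25.99 mm); Merging all regions: the regions partially overlap (shared area 236.22 mm²), so the edge portions inside another operand are dropped and the merged outline is re-measured after clipping — boundary = 94.83 mm; the cube at (9, 4) is present — its section is the full 24×25 rectangle (perimeter 98.00 mm); Taking the first minus the rest: starting from the result so far, the 24×25 cube at (9, 4) partially overlaps it — only the 280.00 mm² overlap (of its 600.00 mm²) is removed, clipping the outline — boundary = 94.83 mm. Overall, the cross-section is a single solid region. Total boundary length (outer) = 94.83 mm.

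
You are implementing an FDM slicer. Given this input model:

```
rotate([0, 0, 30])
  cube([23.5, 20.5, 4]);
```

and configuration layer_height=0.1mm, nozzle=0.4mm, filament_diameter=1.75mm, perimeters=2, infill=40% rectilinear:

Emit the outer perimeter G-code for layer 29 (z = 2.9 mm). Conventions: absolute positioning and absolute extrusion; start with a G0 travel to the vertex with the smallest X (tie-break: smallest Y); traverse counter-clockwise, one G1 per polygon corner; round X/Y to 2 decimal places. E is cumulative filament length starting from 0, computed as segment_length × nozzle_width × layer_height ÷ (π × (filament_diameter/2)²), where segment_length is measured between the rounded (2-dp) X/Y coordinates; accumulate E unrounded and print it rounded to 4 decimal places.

At z = 2.9 mm: the cube (footprint 23.5×20.5) is included at this height; (rotated 30° about Z; rotation is an isometry so areas/perimeters/island counts are preserved). The outline is a single polygon with 4 vertices. Extrusion per mm of travel: 0.4 × 0.1 / (π × 0.875²) = 0.016630. Accumulating E over each segment gives final E = 1.4633.

G0 X-10.25 Y17.75 Z2.90
G1 X0.00 Y0.00 E0.3409
G1 X20.35 Y11.75 E0.7316
G1 X10.10 Y29.50 E1.0725
G1 X-10.25 Y17.75 E1.4633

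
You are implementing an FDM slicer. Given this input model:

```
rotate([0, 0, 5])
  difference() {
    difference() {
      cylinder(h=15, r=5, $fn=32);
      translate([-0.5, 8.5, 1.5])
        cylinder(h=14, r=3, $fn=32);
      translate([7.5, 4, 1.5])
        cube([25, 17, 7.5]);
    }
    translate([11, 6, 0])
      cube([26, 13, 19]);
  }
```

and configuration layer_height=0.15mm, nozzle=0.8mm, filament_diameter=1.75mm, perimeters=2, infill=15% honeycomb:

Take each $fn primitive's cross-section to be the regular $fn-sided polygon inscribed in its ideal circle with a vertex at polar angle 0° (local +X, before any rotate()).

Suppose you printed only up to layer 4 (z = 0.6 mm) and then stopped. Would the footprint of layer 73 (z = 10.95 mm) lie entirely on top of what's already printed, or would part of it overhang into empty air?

entirely on top

Compare the two slices. At z = 0.6: the cylinder: section is a regular 32-gon, circumradius r=5 (area = (32/2)·5.000²·sin(360°/32) = 78.04 mm²); the cylinder at (-0.5, 8.5) is absent (z outside [1.5, 15.5]); the cube at (7.5, 4) is absent (z outside [1.5, 9]); Taking the first minus the rest: none of the subtracted shapes is present at this height, so the r=5 cylinder is unchanged — area = 78.04 mm²; the cube at (11, 6) (footprint 26×13) is included at this height (area 338.00 mm²); Taking the first minus the rest: starting from that combined region (78.04 mm²), the 26×13 cube at (11, 6) misses the remaining region (no effect) — area = 78.04 mm²; (rotated 5° about Z; rotation is an isometry so areas/perimeters/island counts are preserved). At z = 10.95: the r=5 cylinder contributes a regular 32-gon of circumradius 5 (area = (32/2)·5.000²·sin(360°/32) = 78.04 mm²); the cylinder at (-0.5, 8.5): section is a regular 32-gon, circumradius r=3 (area = (32/2)·3.000²·sin(360°/32) = 28.09 mm²); the cube at (7.5, 4) is absent (z outside [1.5, 9]); Taking the first minus the rest: starting from the r=5 cylinder (78.04 mm²), the r=3 cylinder at (-0.5, 8.5) misses the remaining region (no effect) — area = 78.04 mm²; the 26×13 cube at (11, 6) contributes its full rectangle (area 338.00 mm²); Taking the first minus the rest: starting from that combined region (78.04 mm²), the 26×13 cube at (11, 6) misses the remaining region (no effect) — area = 78.04 mm²; (rotated 5° about Z; rotation is an isometry so areas/perimeters/island counts are preserved). Checking containment: the cross-section at z = 10.95 is a subset of the cross-section at z = 0.6.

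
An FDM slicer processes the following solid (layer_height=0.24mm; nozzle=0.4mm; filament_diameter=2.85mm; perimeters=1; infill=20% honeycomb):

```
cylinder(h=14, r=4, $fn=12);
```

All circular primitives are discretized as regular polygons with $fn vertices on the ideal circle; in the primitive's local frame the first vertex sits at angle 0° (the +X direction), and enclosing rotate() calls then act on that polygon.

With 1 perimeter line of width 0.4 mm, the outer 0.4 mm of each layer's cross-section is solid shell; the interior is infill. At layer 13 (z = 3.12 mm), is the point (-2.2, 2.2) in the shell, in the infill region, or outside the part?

infill

At z = 3.12 mm: the r=4 cylinder contributes a regular 12-gon of circumradius 4. Overall, the cross-section is a single solid region. The nearest boundary edge runs (-2.00, 3.46)→(-3.46, 2.00); distance from the point to it = 0.75 mm. The point is inside the cross-section and 0.75 mm from the nearest boundary — more than the 0.4 mm shell width (1 × 0.4), so it's in the infill interior.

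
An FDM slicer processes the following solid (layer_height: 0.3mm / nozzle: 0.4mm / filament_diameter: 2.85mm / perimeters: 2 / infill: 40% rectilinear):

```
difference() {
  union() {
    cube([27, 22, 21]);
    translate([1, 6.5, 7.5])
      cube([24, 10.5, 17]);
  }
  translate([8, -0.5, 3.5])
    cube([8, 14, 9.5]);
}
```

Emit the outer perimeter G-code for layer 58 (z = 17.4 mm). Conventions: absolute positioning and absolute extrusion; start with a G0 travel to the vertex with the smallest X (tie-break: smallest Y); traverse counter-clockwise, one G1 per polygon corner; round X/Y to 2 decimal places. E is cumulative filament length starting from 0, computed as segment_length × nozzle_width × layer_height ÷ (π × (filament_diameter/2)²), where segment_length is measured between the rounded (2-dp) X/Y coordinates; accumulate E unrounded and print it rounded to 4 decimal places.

G0 X0.00 Y0.00 Z17.40
G1 X27.00 Y0.00 E0.5079
G1 X27.00 Y22.00 E0.9217
G1 X0.00 Y22.00 E1.4296
G1 X0.00 Y0.00 E1.8434

At z = 17.4 mm: the cube is present — its section is the full 27×22 rectangle; the cube at (1, 6.5) (footprint 24×10.5) is included at this height; Taking the union: the 24×10.5 cube at (1, 6.5) lies entirely inside the 27×22 cube, so the union is just the 27×22 cube — 1 connected region; the cube at (8, -0.5) does not reach this height (z outside [3.5, 13]); Subtracting the remaining from the first: none of the subtracted shapes is present at this height, so that combined region is unchanged — 1 connected region. The outline is a single polygon with 4 vertices. Extrusion per mm of travel: 0.4 × 0.3 / (π × 1.425²) = 0.018811. Accumulating E over each segment gives final E = 1.8434.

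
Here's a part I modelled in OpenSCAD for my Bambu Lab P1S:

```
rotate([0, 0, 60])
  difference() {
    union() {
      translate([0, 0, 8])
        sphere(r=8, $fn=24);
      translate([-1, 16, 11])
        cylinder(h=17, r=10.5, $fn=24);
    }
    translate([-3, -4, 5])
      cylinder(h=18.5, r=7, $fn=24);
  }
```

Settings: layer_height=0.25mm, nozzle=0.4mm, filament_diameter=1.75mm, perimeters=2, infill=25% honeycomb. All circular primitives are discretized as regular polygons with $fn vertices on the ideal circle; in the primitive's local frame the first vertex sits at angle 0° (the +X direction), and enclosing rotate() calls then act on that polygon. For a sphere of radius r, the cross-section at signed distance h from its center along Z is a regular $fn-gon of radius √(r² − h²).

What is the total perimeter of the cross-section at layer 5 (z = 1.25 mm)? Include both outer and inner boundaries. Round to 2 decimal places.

26.90 mm

At z = 1.25 mm: the r=8 sphere contributes a regular 24-gon of circumradius √(8²−6.75²) = 4.294 (perimeter = 2·24·4.294·sin(180°/24) = 26.90 mm); the cylinder at (-1, 16) does not reach this height (z outside [11, 28]); Merging all regions: only the r=8 sphere is present, so the union is just that shape — boundary = 26.90 mm; the cylinder at (-3, -4) does not reach this height (z outside [5, 23.5]); Taking the first minus the rest: none of the subtracted shapes is present at this height, so the result so far is unchanged — boundary = 26.90 mm; (whole slice rotated 60° about Z — lengths, areas and connectivity unchanged). Overall, the cross-section is a single solid region. Total boundary length (outer) = 26.90 mm.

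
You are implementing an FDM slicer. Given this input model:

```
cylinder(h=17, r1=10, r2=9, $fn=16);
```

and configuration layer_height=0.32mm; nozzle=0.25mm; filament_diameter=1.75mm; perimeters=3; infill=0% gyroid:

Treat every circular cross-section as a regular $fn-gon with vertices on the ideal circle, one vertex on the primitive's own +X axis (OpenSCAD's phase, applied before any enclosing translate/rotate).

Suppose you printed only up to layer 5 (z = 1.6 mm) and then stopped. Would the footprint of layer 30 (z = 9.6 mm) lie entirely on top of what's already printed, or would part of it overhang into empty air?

Compare the two slices. At z = 1.6: the cone contributes a regular 16-gon of circumradius 9.906 (interpolated between r1=10 and r2=9 at t=0.094) (area = (16/2)·9.906²·sin(360°/16) = 300.41 mm²). At z = 9.6: the cone (r1=10→r2=9) has section circumradius 9.435 here — a regular 16-gon (area = (16/2)·9.435²·sin(360°/16) = 272.55 mm²). Checking containment: the cross-section at z = 9.6 is a subset of the cross-section at z = 1.6.

entirely on top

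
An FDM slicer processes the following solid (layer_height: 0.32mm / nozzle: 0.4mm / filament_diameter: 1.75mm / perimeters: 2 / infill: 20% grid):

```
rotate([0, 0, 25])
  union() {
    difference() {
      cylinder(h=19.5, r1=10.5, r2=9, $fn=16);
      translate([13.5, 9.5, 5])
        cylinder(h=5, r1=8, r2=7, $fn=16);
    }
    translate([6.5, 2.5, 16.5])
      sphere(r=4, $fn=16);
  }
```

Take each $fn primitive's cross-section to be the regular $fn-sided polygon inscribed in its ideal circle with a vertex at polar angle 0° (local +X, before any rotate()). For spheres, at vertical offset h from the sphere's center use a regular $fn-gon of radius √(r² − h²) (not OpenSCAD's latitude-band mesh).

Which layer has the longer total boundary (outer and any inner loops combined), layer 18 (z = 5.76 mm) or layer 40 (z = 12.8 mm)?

Layer 18 (z = 5.76): the cone: at t=0.295 of its height the radius interpolates to r₁+(r₂−r₁)t = 10.057, giving a regular 16-gon of that circumradius (perimeter = 2·16·10.057·sin(180°/16) = 62.78 mm); the cone at (13.5, 9.5) contributes a regular 16-gon of circumradius 7.848 (interpolated between r1=8 and r2=7 at t=0.152) (perimeter = 2·16·7.848·sin(180°/16) = 48.99 mm); Subtracting the remaining from the first: starting from the cone, the cone at (13.5, 9.5) partially overlaps it — only the 4.98 mm² overlap (of its 188.56 mm²) is removed, clipping the outline — boundary = 62.86 mm; the sphere at (6.5, 2.5) does not reach this height (|z−center|=10.740 > r=4); Combining (union): only the result so far is present, so the union is just that shape — boundary = 62.86 mm; (rotated 25° about Z; rotation is an isometry so areas/perimeters/island counts are preserved). So its perimeter = 62.86 mm. Layer 40 (z = 12.8): the cone contributes a regular 16-gon of circumradius 9.515 (interpolated between r1=10.5 and r2=9 at t=0.656) (perimeter = 2·16·9.515·sin(180°/16) = 59.40 mm); the cone at (13.5, 9.5) is not intersected at this z (z outside [5, 10]); Subtracting the remaining from the first: none of the subtracted shapes is present at this height, so the cone is unchanged — boundary = 59.40 mm; the r=4 sphere at (6.5, 2.5) slices to a regular 16-gon of circumradius 1.520 (√(r²−h²) with h=3.7 from center) (perimeter = 2·16·1.520·sin(180°/16) = 9.49 mm); Merging all regions: the r=4 sphere at (6.5, 2.5) lies entirely inside the result so far, so the union is just the result so far — boundary = 59.40 mm; (whole slice rotated 25° about Z — lengths, areas and connectivity unchanged). So its perimeter = 59.40 mm. Layer 18 is larger (62.86 vs 59.40 mm).

layer 18 (z = 5.76 mm)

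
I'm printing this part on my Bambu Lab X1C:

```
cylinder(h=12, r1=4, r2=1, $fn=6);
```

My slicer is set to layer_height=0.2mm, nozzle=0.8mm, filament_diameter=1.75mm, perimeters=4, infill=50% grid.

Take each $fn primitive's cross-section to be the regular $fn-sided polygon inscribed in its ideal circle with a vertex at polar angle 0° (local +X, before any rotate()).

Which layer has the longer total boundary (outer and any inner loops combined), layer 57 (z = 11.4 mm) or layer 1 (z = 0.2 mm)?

layer 1 (z = 0.2 mm)

Layer 57 (z = 11.4): the cone contributes a regular 6-gon of circumradius 1.150 (interpolated between r1=4 and r2=1 at t=0.950) (perimeter = 2·6·1.150·sin(180°/6) = 6.90 mm). So its perimeter = 6.90 mm. Layer 1 (z = 0.2): the cone (r1=4→r2=1) has section circumradius 3.950 here — a regular 6-gon (perimeter = 2·6·3.950·sin(180°/6) = 23.70 mm). So its perimeter = 23.70 mm. Layer 1 is larger (23.70 vs 6.90 mm).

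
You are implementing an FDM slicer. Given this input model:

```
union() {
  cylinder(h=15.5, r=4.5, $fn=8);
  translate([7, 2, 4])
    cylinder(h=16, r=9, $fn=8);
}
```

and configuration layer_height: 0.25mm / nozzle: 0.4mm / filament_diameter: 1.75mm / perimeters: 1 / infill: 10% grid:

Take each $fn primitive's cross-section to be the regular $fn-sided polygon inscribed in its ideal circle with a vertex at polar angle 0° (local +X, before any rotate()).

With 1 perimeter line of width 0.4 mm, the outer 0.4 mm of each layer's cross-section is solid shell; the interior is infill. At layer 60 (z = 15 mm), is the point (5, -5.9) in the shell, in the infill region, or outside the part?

shell

At z = 15 mm: the r=4.5 cylinder gives a regular 8-gon of circumradius 4.5 (constant along its height); the cylinder at (7, 2): section is a regular 8-gon, circumradius r=9; Merging all regions: the regions partially overlap (shared area 36.45 mm²), so overlapping operands fuse into one piece — 1 connected region. Overall, the cross-section is a single solid region. The nearest boundary edge runs (7.00, -7.00)→(0.64, -4.36); distance from the point to it = 0.25 mm. The point is inside the cross-section, 0.25 mm from the nearest boundary — within the 0.4 mm shell band (1 × 0.4).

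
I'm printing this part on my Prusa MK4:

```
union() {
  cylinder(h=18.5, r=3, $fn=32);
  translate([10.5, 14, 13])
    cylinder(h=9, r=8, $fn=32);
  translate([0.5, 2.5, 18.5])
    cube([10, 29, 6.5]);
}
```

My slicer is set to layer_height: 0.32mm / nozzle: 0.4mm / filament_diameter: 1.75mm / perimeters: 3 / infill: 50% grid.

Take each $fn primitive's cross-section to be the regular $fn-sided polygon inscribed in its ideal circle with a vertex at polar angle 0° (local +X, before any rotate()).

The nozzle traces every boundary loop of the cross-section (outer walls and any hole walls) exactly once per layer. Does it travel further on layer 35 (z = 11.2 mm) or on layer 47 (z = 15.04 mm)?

layer 47 (z = 15.04 mm)

Layer 35 (z = 11.2): the r=3 cylinder gives a regular 32-gon of circumradius 3 (constant along its height) (perimeter = 2·32·3.000·sin(180°/32) = 18.82 mm); the cylinder at (10.5, 14) does not reach this height (z outside [13, 22]); the cube at (0.5, 2.5) is absent (z outside [18.5, 25]); Merging all regions: only the r=3 cylinder is present, so the union is just that shape — boundary = 18.82 mm. So its perimeter = 18.82 mm. Layer 47 (z = 15.04): the r=3 cylinder gives a regular 32-gon of circumradius 3 (constant along its height) (perimeter = 2·32·3.000·sin(180°/32) = 18.82 mm); the r=8 cylinder at (10.5, 14) contributes a regular 32-gon of circumradius 8 (perimeter = 2·32·8.000·sin(180°/32) = 50.18 mm); the cube at (0.5, 2.5) is not intersected at this z (z outside [18.5, 25]); Merging all regions: the 2 present regions are separate (no shared area or edge), so areas and boundary lengths simply add and each stays a separate island — boundary = 69.00 mm. So its perimeter = 69.00 mm. Layer 47 is larger (69.00 vs 18.82 mm).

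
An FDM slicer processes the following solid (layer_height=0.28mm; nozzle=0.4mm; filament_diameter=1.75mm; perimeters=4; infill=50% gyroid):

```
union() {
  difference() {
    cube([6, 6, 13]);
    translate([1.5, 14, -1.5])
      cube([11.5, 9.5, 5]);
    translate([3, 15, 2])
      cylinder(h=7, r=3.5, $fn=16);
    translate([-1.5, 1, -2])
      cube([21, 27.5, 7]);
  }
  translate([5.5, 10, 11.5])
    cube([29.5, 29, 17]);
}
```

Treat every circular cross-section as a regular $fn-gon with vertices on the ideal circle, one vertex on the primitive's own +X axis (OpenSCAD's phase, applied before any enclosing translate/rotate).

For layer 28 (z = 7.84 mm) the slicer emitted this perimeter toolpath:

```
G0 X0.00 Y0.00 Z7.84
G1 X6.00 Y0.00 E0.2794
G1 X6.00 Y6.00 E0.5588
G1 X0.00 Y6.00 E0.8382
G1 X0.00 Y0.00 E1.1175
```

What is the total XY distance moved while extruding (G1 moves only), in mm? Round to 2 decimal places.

24.00 mm

Sum the Euclidean lengths of each G1 segment: total = 24.00 mm.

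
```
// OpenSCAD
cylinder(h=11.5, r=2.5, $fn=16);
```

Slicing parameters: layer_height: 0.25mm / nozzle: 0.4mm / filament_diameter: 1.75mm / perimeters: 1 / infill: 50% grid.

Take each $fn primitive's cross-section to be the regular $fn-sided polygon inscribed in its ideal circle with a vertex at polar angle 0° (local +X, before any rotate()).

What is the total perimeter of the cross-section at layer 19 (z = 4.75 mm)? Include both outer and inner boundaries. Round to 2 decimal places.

At z = 4.75 mm: the cylinder: section is a regular 16-gon, circumradius r=2.5 (perimeter = 2·16·2.500·sin(180°/16) = 15.61 mm). Overall, the cross-section is a single solid region. Total boundary length (outer) = 15.61 mm.

15.61 mm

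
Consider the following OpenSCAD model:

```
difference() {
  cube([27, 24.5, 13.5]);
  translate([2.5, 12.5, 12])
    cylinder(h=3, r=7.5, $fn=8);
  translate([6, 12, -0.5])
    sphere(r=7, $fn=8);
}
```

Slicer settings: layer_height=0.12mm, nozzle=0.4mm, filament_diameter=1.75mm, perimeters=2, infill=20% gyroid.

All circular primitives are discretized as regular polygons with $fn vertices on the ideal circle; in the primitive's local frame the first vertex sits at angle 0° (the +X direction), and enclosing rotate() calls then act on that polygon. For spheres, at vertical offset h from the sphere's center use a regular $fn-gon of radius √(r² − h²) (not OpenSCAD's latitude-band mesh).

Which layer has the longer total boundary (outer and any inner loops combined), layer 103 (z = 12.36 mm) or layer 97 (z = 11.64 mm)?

layer 103 (z = 12.36 mm)

Layer 103 (z = 12.36): the cube is present — its section is the full 27×24.5 rectangle (perimeter 103.00 mm); the r=7.5 cylinder at (2.5, 12.5) gives a regular 8-gon of circumradius 7.5 (constant along its height) (perimeter = 2·8·7.500·sin(180°/8) = 45.92 mm); the sphere at (6, 12) does not reach this height (|z−center|=12.860 > r=7); Taking the first minus the rest: starting from the 27×24.5 cube, the r=7.5 cylinder at (2.5, 12.5) partially overlaps it — only the 114.46 mm² overlap (of its 159.10 mm²) is removed, clipping the outline — boundary = 118.44 mm. So its perimeter = 118.44 mm. Layer 97 (z = 11.64): the 27×24.5 cube contributes its full rectangle (perimeter 103.00 mm); the cylinder at (2.5, 12.5) is not intersected at this z (z outside [12, 15]); the sphere at (6, 12) is not intersected at this z (|z−center|=12.140 > r=7); After the difference (first − rest): none of the subtracted shapes is present at this height, so the 27×24.5 cube is unchanged — boundary = 103.00 mm. So its perimeter = 103.00 mm. Layer 103 is larger (118.44 vs 103.00 mm).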